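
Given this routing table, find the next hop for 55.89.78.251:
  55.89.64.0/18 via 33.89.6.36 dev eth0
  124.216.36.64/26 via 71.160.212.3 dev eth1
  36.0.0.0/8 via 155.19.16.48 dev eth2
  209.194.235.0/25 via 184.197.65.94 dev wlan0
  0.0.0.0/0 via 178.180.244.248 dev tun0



Longest prefix match for 55.89.78.251:
  /18 55.89.64.0: MATCH
  /26 124.216.36.64: no
  /8 36.0.0.0: no
  /25 209.194.235.0: no
  /0 0.0.0.0: MATCH
Selected: next-hop 33.89.6.36 via eth0 (matched /18)


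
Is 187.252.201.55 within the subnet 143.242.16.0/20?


Subnet network: 143.242.16.0
Test IP AND mask: 187.252.192.0
No, 187.252.201.55 is not in 143.242.16.0/20


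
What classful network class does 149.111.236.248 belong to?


First octet: 149
Binary: 10010101
10xxxxxx -> Class B (128-191)
Class B, default mask 255.255.0.0 (/16)


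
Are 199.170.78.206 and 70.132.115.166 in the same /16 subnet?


Mask: 255.255.0.0
199.170.78.206 AND mask = 199.170.0.0
70.132.115.166 AND mask = 70.132.0.0
No, different subnets (199.170.0.0 vs 70.132.0.0)


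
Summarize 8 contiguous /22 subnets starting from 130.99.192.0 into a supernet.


Original prefix: /22
Number of subnets: 8 = 2^3
New prefix = 22 - 3 = 19
Supernet: 130.99.192.0/19


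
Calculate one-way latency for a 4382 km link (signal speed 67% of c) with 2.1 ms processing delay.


Speed = 0.67 * 3e5 km/s = 201000 km/s
Propagation delay = 4382 / 201000 = 0.0218 s = 21.801 ms
Processing delay = 2.1 ms
Total one-way latency = 23.901 ms


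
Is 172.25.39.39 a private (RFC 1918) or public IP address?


RFC 1918 private ranges:
  10.0.0.0/8 (10.0.0.0 - 10.255.255.255)
  172.16.0.0/12 (172.16.0.0 - 172.31.255.255)
  192.168.0.0/16 (192.168.0.0 - 192.168.255.255)
Private (in 172.16.0.0/12)


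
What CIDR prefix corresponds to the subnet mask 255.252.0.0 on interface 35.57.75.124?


Binary: 11111111.11111100.00000000.00000000
Count leading 1s
Prefix: /14


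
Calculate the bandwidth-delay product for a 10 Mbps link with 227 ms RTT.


BDP = bandwidth * RTT
= 10 Mbps * 227 ms
= 10 * 1e6 * 227 / 1000 bits
= 2270000 bits
= 283750 bytes
= 277.0996 KB
BDP = 2270000 bits (283750 bytes)


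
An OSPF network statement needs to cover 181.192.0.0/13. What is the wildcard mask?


Subnet mask: 255.248.0.0
Wildcard = 255.255.255.255 - subnet mask
255 - 255 = 0
255 - 248 = 7
255 - 0 = 255
255 - 0 = 255
Wildcard: 0.7.255.255


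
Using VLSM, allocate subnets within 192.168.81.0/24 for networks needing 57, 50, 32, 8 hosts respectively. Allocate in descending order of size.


57 hosts -> /26 (62 usable): 192.168.81.0/26
50 hosts -> /26 (62 usable): 192.168.81.64/26
32 hosts -> /26 (62 usable): 192.168.81.128/26
8 hosts -> /28 (14 usable): 192.168.81.192/28
Allocation: 192.168.81.0/26 (57 hosts, 62 usable); 192.168.81.64/26 (50 hosts, 62 usable); 192.168.81.128/26 (32 hosts, 62 usable); 192.168.81.192/28 (8 hosts, 14 usable)


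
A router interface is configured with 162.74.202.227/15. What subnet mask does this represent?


/15 means 15 network bits, 17 host bits
Binary: 11111111111111100000000000000000
Mask: 255.254.0.0


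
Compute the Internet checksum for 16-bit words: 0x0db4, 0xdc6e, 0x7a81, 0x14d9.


Sum all words (with carry folding):
+ 0x0db4 = 0x0db4
+ 0xdc6e = 0xea22
+ 0x7a81 = 0x64a4
+ 0x14d9 = 0x797d
One's complement: ~0x797d
Checksum = 0x8682


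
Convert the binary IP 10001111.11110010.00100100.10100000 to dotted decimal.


10001111 = 143
11110010 = 242
00100100 = 36
10100000 = 160
IP: 143.242.36.160


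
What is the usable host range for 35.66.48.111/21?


Network: 35.66.48.0
Broadcast: 35.66.55.255
First usable = network + 1
Last usable = broadcast - 1
Range: 35.66.48.1 to 35.66.55.254


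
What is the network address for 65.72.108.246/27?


IP:   01000001.01001000.01101100.11110110
Mask: 11111111.11111111.11111111.11100000
AND operation:
Net:  01000001.01001000.01101100.11100000
Network: 65.72.108.224/27


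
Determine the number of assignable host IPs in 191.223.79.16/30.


Host bits = 32 - 30 = 2
Total addresses = 2^2 = 4
Usable = total - 2 (network and broadcast)
Usable hosts: 2


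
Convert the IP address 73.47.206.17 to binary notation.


73 = 01001001
47 = 00101111
206 = 11001110
17 = 00010001
Binary: 01001001.00101111.11001110.00010001


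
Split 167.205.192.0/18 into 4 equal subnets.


New prefix = 18 + 2 = 20
Each subnet has 4096 addresses
  167.205.192.0/20
  167.205.208.0/20
  167.205.224.0/20
  167.205.240.0/20
Subnets: 167.205.192.0/20, 167.205.208.0/20, 167.205.224.0/20, 167.205.240.0/20


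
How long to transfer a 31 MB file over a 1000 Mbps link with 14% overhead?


Effective throughput = 1000 * (1 - 14/100) = 860 Mbps
File size in Mb = 31 * 8 = 248 Mb
Time = 248 / 860
Time = 0.2884 seconds


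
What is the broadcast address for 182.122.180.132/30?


Network: 182.122.180.132/30
Host bits = 2
Set all host bits to 1:
Broadcast: 182.122.180.135


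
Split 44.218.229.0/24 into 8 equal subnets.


New prefix = 24 + 3 = 27
Each subnet has 32 addresses
  44.218.229.0/27
  44.218.229.32/27
  44.218.229.64/27
  44.218.229.96/27
  44.218.229.128/27
  44.218.229.160/27
  44.218.229.192/27
  44.218.229.224/27
Subnets: 44.218.229.0/27, 44.218.229.32/27, 44.218.229.64/27, 44.218.229.96/27, 44.218.229.128/27, 44.218.229.160/27, 44.218.229.192/27, 44.218.229.224/27


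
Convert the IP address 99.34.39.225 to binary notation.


99 = 01100011
34 = 00100010
39 = 00100111
225 = 11100001
Binary: 01100011.00100010.00100111.11100001


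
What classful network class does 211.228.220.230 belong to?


First octet: 211
Binary: 11010011
110xxxxx -> Class C (192-223)
Class C, default mask 255.255.255.0 (/24)


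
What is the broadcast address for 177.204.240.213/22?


Network: 177.204.240.0/22
Host bits = 10
Set all host bits to 1:
Broadcast: 177.204.243.255


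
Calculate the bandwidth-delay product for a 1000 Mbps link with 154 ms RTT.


BDP = bandwidth * RTT
= 1000 Mbps * 154 ms
= 1000 * 1e6 * 154 / 1000 bits
= 154000000 bits
= 19250000 bytes
= 18798.8281 KB
BDP = 154000000 bits (19250000 bytes)


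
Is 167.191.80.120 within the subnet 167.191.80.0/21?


Subnet network: 167.191.80.0
Test IP AND mask: 167.191.80.0
Yes, 167.191.80.120 is in 167.191.80.0/21


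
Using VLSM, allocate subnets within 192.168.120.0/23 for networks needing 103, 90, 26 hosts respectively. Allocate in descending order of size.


103 hosts -> /25 (126 usable): 192.168.120.0/25
90 hosts -> /25 (126 usable): 192.168.120.128/25
26 hosts -> /27 (30 usable): 192.168.121.0/27
Allocation: 192.168.120.0/25 (103 hosts, 126 usable); 192.168.120.128/25 (90 hosts, 126 usable); 192.168.121.0/27 (26 hosts, 30 usable)


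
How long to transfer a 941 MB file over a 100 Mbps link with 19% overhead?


Effective throughput = 100 * (1 - 19/100) = 81 Mbps
File size in Mb = 941 * 8 = 7528 Mb
Time = 7528 / 81
Time = 92.9383 seconds


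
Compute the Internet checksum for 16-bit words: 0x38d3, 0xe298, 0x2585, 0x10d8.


Sum all words (with carry folding):
+ 0x38d3 = 0x38d3
+ 0xe298 = 0x1b6c
+ 0x2585 = 0x40f1
+ 0x10d8 = 0x51c9
One's complement: ~0x51c9
Checksum = 0xae36


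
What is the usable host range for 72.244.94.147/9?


Network: 72.128.0.0
Broadcast: 72.255.255.255
First usable = network + 1
Last usable = broadcast - 1
Range: 72.128.0.1 to 72.255.255.254


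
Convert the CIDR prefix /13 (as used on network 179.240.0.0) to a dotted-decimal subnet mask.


/13 means 13 network bits, 19 host bits
Binary: 11111111111110000000000000000000
Mask: 255.248.0.0


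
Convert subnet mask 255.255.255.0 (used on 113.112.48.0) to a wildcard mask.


Subnet mask: 255.255.255.0
Wildcard = 255.255.255.255 - subnet mask
255 - 255 = 0
255 - 255 = 0
255 - 255 = 0
255 - 0 = 255
Wildcard: 0.0.0.255


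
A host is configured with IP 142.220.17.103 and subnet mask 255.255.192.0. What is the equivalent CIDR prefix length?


Binary: 11111111.11111111.11000000.00000000
Count leading 1s
Prefix: /18


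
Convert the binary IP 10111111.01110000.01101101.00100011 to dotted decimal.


10111111 = 191
01110000 = 112
01101101 = 109
00100011 = 35
IP: 191.112.109.35


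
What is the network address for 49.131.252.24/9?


IP:   00110001.10000011.11111100.00011000
Mask: 11111111.10000000.00000000.00000000
AND operation:
Net:  00110001.10000000.00000000.00000000
Network: 49.128.0.0/9


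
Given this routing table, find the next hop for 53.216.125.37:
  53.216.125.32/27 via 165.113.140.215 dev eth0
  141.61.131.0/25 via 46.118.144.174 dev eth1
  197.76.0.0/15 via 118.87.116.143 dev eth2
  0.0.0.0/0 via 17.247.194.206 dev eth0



Longest prefix match for 53.216.125.37:
  /27 53.216.125.32: MATCH
  /25 141.61.131.0: no
  /15 197.76.0.0: no
  /0 0.0.0.0: MATCH
Selected: next-hop 165.113.140.215 via eth0 (matched /27)


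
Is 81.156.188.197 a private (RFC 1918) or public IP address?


RFC 1918 private ranges:
  10.0.0.0/8 (10.0.0.0 - 10.255.255.255)
  172.16.0.0/12 (172.16.0.0 - 172.31.255.255)
  192.168.0.0/16 (192.168.0.0 - 192.168.255.255)
Public (not in any RFC 1918 range)


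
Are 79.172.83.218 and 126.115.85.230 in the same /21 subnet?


Mask: 255.255.248.0
79.172.83.218 AND mask = 79.172.80.0
126.115.85.230 AND mask = 126.115.80.0
No, different subnets (79.172.80.0 vs 126.115.80.0)


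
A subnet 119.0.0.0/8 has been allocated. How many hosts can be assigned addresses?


Host bits = 32 - 8 = 24
Total addresses = 2^24 = 16777216
Usable = total - 2 (network and broadcast)
Usable hosts: 16777214


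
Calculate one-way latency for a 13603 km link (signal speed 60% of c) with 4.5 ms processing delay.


Speed = 0.6 * 3e5 km/s = 180000 km/s
Propagation delay = 13603 / 180000 = 0.0756 s = 75.5722 ms
Processing delay = 4.5 ms
Total one-way latency = 80.0722 ms


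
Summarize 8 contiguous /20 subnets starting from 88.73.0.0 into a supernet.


Original prefix: /20
Number of subnets: 8 = 2^3
New prefix = 20 - 3 = 17
Supernet: 88.73.0.0/17


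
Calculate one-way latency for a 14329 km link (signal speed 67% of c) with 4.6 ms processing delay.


Speed = 0.67 * 3e5 km/s = 201000 km/s
Propagation delay = 14329 / 201000 = 0.0713 s = 71.2886 ms
Processing delay = 4.6 ms
Total one-way latency = 75.8886 ms


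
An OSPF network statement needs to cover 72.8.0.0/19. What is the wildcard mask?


Subnet mask: 255.255.224.0
Wildcard = 255.255.255.255 - subnet mask
255 - 255 = 0
255 - 255 = 0
255 - 224 = 31
255 - 0 = 255
Wildcard: 0.0.31.255


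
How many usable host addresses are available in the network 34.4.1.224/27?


Host bits = 32 - 27 = 5
Total addresses = 2^5 = 32
Usable = total - 2 (network and broadcast)
Usable hosts: 30


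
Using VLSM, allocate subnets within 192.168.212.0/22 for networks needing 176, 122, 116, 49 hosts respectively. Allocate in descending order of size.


176 hosts -> /24 (254 usable): 192.168.212.0/24
122 hosts -> /25 (126 usable): 192.168.213.0/25
116 hosts -> /25 (126 usable): 192.168.213.128/25
49 hosts -> /26 (62 usable): 192.168.214.0/26
Allocation: 192.168.212.0/24 (176 hosts, 254 usable); 192.168.213.0/25 (122 hosts, 126 usable); 192.168.213.128/25 (116 hosts, 126 usable); 192.168.214.0/26 (49 hosts, 62 usable)


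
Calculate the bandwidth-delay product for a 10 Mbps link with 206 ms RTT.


BDP = bandwidth * RTT
= 10 Mbps * 206 ms
= 10 * 1e6 * 206 / 1000 bits
= 2060000 bits
= 257500 bytes
= 251.4648 KB
BDP = 2060000 bits (257500 bytes)


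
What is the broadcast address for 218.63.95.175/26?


Network: 218.63.95.128/26
Host bits = 6
Set all host bits to 1:
Broadcast: 218.63.95.191


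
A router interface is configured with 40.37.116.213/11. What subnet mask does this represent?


/11 means 11 network bits, 21 host bits
Binary: 11111111111000000000000000000000
Mask: 255.224.0.0


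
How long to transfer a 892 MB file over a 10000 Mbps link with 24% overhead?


Effective throughput = 10000 * (1 - 24/100) = 7600 Mbps
File size in Mb = 892 * 8 = 7136 Mb
Time = 7136 / 7600
Time = 0.9389 seconds


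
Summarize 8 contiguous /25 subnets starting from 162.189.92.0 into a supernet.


Original prefix: /25
Number of subnets: 8 = 2^3
New prefix = 25 - 3 = 22
Supernet: 162.189.92.0/22


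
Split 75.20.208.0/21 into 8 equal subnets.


New prefix = 21 + 3 = 24
Each subnet has 256 addresses
  75.20.208.0/24
  75.20.209.0/24
  75.20.210.0/24
  75.20.211.0/24
  75.20.212.0/24
  75.20.213.0/24
  75.20.214.0/24
  75.20.215.0/24
Subnets: 75.20.208.0/24, 75.20.209.0/24, 75.20.210.0/24, 75.20.211.0/24, 75.20.212.0/24, 75.20.213.0/24, 75.20.214.0/24, 75.20.215.0/24


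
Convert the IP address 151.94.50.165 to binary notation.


151 = 10010111
94 = 01011110
50 = 00110010
165 = 10100101
Binary: 10010111.01011110.00110010.10100101


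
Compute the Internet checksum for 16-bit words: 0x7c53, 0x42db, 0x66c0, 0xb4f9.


Sum all words (with carry folding):
+ 0x7c53 = 0x7c53
+ 0x42db = 0xbf2e
+ 0x66c0 = 0x25ef
+ 0xb4f9 = 0xdae8
One's complement: ~0xdae8
Checksum = 0x2517


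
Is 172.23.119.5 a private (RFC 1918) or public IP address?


RFC 1918 private ranges:
  10.0.0.0/8 (10.0.0.0 - 10.255.255.255)
  172.16.0.0/12 (172.16.0.0 - 172.31.255.255)
  192.168.0.0/16 (192.168.0.0 - 192.168.255.255)
Private (in 172.16.0.0/12)


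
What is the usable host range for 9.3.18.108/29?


Network: 9.3.18.104
Broadcast: 9.3.18.111
First usable = network + 1
Last usable = broadcast - 1
Range: 9.3.18.105 to 9.3.18.110


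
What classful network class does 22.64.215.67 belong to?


First octet: 22
Binary: 00010110
0xxxxxxx -> Class A (1-126)
Class A, default mask 255.0.0.0 (/8)


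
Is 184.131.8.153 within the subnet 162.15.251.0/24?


Subnet network: 162.15.251.0
Test IP AND mask: 184.131.8.0
No, 184.131.8.153 is not in 162.15.251.0/24


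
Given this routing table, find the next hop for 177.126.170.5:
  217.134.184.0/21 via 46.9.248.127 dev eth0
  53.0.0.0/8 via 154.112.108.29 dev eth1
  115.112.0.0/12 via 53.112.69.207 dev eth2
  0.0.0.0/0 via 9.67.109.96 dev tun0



Longest prefix match for 177.126.170.5:
  /21 217.134.184.0: no
  /8 53.0.0.0: no
  /12 115.112.0.0: no
  /0 0.0.0.0: MATCH
Selected: next-hop 9.67.109.96 via tun0 (matched /0)


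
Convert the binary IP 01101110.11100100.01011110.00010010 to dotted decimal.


01101110 = 110
11100100 = 228
01011110 = 94
00010010 = 18
IP: 110.228.94.18


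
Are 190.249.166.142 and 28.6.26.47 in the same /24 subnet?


Mask: 255.255.255.0
190.249.166.142 AND mask = 190.249.166.0
28.6.26.47 AND mask = 28.6.26.0
No, different subnets (190.249.166.0 vs 28.6.26.0)


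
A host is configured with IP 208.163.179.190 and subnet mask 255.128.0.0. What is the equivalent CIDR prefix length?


Binary: 11111111.10000000.00000000.00000000
Count leading 1s
Prefix: /9


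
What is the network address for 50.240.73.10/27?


IP:   00110010.11110000.01001001.00001010
Mask: 11111111.11111111.11111111.11100000
AND operation:
Net:  00110010.11110000.01001001.00000000
Network: 50.240.73.0/27


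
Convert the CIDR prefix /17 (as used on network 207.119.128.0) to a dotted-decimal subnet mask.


/17 means 17 network bits, 15 host bits
Binary: 11111111111111111000000000000000
Mask: 255.255.128.0


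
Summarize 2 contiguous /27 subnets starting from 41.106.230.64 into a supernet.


Original prefix: /27
Number of subnets: 2 = 2^1
New prefix = 27 - 1 = 26
Supernet: 41.106.230.64/26


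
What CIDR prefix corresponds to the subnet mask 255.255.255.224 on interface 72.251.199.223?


Binary: 11111111.11111111.11111111.11100000
Count leading 1s
Prefix: /27


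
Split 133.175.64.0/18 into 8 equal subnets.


New prefix = 18 + 3 = 21
Each subnet has 2048 addresses
  133.175.64.0/21
  133.175.72.0/21
  133.175.80.0/21
  133.175.88.0/21
  133.175.96.0/21
  133.175.104.0/21
  133.175.112.0/21
  133.175.120.0/21
Subnets: 133.175.64.0/21, 133.175.72.0/21, 133.175.80.0/21, 133.175.88.0/21, 133.175.96.0/21, 133.175.104.0/21, 133.175.112.0/21, 133.175.120.0/21


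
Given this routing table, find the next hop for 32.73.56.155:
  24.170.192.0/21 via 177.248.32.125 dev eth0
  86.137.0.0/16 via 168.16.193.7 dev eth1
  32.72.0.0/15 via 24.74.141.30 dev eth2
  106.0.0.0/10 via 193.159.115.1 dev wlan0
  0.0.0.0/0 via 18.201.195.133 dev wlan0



Longest prefix match for 32.73.56.155:
  /21 24.170.192.0: no
  /16 86.137.0.0: no
  /15 32.72.0.0: MATCH
  /10 106.0.0.0: no
  /0 0.0.0.0: MATCH
Selected: next-hop 24.74.141.30 via eth2 (matched /15)


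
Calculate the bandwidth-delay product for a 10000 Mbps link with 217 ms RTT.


BDP = bandwidth * RTT
= 10000 Mbps * 217 ms
= 10000 * 1e6 * 217 / 1000 bits
= 2170000000 bits
= 271250000 bytes
= 264892.5781 KB
BDP = 2170000000 bits (271250000 bytes)


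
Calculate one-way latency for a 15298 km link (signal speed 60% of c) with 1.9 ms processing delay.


Speed = 0.6 * 3e5 km/s = 180000 km/s
Propagation delay = 15298 / 180000 = 0.085 s = 84.9889 ms
Processing delay = 1.9 ms
Total one-way latency = 86.8889 ms


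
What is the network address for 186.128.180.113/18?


IP:   10111010.10000000.10110100.01110001
Mask: 11111111.11111111.11000000.00000000
AND operation:
Net:  10111010.10000000.10000000.00000000
Network: 186.128.128.0/18


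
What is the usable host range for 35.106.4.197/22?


Network: 35.106.4.0
Broadcast: 35.106.7.255
First usable = network + 1
Last usable = broadcast - 1
Range: 35.106.4.1 to 35.106.7.254


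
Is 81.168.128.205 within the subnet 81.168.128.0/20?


Subnet network: 81.168.128.0
Test IP AND mask: 81.168.128.0
Yes, 81.168.128.205 is in 81.168.128.0/20


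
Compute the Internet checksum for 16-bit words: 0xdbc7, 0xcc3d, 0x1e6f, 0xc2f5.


Sum all words (with carry folding):
+ 0xdbc7 = 0xdbc7
+ 0xcc3d = 0xa805
+ 0x1e6f = 0xc674
+ 0xc2f5 = 0x896a
One's complement: ~0x896a
Checksum = 0x7695


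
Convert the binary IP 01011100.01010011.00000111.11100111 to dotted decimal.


01011100 = 92
01010011 = 83
00000111 = 7
11100111 = 231
IP: 92.83.7.231


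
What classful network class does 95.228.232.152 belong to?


First octet: 95
Binary: 01011111
0xxxxxxx -> Class A (1-126)
Class A, default mask 255.0.0.0 (/8)


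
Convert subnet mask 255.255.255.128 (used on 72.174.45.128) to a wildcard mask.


Subnet mask: 255.255.255.128
Wildcard = 255.255.255.255 - subnet mask
255 - 255 = 0
255 - 255 = 0
255 - 255 = 0
255 - 128 = 127
Wildcard: 0.0.0.127


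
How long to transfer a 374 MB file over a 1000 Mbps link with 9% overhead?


Effective throughput = 1000 * (1 - 9/100) = 910 Mbps
File size in Mb = 374 * 8 = 2992 Mb
Time = 2992 / 910
Time = 3.2879 seconds


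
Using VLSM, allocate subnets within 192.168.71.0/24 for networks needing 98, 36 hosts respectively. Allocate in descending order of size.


98 hosts -> /25 (126 usable): 192.168.71.0/25
36 hosts -> /26 (62 usable): 192.168.71.128/26
Allocation: 192.168.71.0/25 (98 hosts, 126 usable); 192.168.71.128/26 (36 hosts, 62 usable)


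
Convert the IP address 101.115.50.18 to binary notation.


101 = 01100101
115 = 01110011
50 = 00110010
18 = 00010010
Binary: 01100101.01110011.00110010.00010010


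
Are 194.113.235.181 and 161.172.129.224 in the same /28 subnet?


Mask: 255.255.255.240
194.113.235.181 AND mask = 194.113.235.176
161.172.129.224 AND mask = 161.172.129.224
No, different subnets (194.113.235.176 vs 161.172.129.224)


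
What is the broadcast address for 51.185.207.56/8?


Network: 51.0.0.0/8
Host bits = 24
Set all host bits to 1:
Broadcast: 51.255.255.255


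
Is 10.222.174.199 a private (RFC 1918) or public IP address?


RFC 1918 private ranges:
  10.0.0.0/8 (10.0.0.0 - 10.255.255.255)
  172.16.0.0/12 (172.16.0.0 - 172.31.255.255)
  192.168.0.0/16 (192.168.0.0 - 192.168.255.255)
Private (in 10.0.0.0/8)


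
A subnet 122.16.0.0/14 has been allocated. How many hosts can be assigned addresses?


Host bits = 32 - 14 = 18
Total addresses = 2^18 = 262144
Usable = total - 2 (network and broadcast)
Usable hosts: 262142


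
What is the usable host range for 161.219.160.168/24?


Network: 161.219.160.0
Broadcast: 161.219.160.255
First usable = network + 1
Last usable = broadcast - 1
Range: 161.219.160.1 to 161.219.160.254


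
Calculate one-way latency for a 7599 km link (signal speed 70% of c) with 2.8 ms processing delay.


Speed = 0.7 * 3e5 km/s = 210000 km/s
Propagation delay = 7599 / 210000 = 0.0362 s = 36.1857 ms
Processing delay = 2.8 ms
Total one-way latency = 38.9857 ms


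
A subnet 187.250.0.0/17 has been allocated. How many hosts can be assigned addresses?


Host bits = 32 - 17 = 15
Total addresses = 2^15 = 32768
Usable = total - 2 (network and broadcast)
Usable hosts: 32766


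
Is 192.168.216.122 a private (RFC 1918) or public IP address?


RFC 1918 private ranges:
  10.0.0.0/8 (10.0.0.0 - 10.255.255.255)
  172.16.0.0/12 (172.16.0.0 - 172.31.255.255)
  192.168.0.0/16 (192.168.0.0 - 192.168.255.255)
Private (in 192.168.0.0/16)


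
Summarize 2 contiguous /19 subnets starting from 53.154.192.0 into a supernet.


Original prefix: /19
Number of subnets: 2 = 2^1
New prefix = 19 - 1 = 18
Supernet: 53.154.192.0/18


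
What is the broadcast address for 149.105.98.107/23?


Network: 149.105.98.0/23
Host bits = 9
Set all host bits to 1:
Broadcast: 149.105.99.255


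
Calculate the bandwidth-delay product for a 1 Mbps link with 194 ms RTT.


BDP = bandwidth * RTT
= 1 Mbps * 194 ms
= 1 * 1e6 * 194 / 1000 bits
= 194000 bits
= 24250 bytes
= 23.6816 KB
BDP = 194000 bits (24250 bytes)


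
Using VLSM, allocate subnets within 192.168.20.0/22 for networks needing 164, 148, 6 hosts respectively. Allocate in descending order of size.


164 hosts -> /24 (254 usable): 192.168.20.0/24
148 hosts -> /24 (254 usable): 192.168.21.0/24
6 hosts -> /29 (6 usable): 192.168.22.0/29
Allocation: 192.168.20.0/24 (164 hosts, 254 usable); 192.168.21.0/24 (148 hosts, 254 usable); 192.168.22.0/29 (6 hosts, 6 usable)


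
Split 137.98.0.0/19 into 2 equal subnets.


New prefix = 19 + 1 = 20
Each subnet has 4096 addresses
  137.98.0.0/20
  137.98.16.0/20
Subnets: 137.98.0.0/20, 137.98.16.0/20


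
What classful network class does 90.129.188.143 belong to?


First octet: 90
Binary: 01011010
0xxxxxxx -> Class A (1-126)
Class A, default mask 255.0.0.0 (/8)


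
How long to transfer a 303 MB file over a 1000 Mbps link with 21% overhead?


Effective throughput = 1000 * (1 - 21/100) = 790 Mbps
File size in Mb = 303 * 8 = 2424 Mb
Time = 2424 / 790
Time = 3.0684 seconds


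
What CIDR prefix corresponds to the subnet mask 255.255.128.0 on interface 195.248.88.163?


Binary: 11111111.11111111.10000000.00000000
Count leading 1s
Prefix: /17


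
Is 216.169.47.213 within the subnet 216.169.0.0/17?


Subnet network: 216.169.0.0
Test IP AND mask: 216.169.0.0
Yes, 216.169.47.213 is in 216.169.0.0/17


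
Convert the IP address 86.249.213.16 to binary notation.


86 = 01010110
249 = 11111001
213 = 11010101
16 = 00010000
Binary: 01010110.11111001.11010101.00010000


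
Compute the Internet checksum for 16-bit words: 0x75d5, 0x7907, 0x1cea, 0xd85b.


Sum all words (with carry folding):
+ 0x75d5 = 0x75d5
+ 0x7907 = 0xeedc
+ 0x1cea = 0x0bc7
+ 0xd85b = 0xe422
One's complement: ~0xe422
Checksum = 0x1bdd


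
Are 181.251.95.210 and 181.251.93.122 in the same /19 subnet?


Mask: 255.255.224.0
181.251.95.210 AND mask = 181.251.64.0
181.251.93.122 AND mask = 181.251.64.0
Yes, same subnet (181.251.64.0)


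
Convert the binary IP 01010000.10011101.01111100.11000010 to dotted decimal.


01010000 = 80
10011101 = 157
01111100 = 124
11000010 = 194
IP: 80.157.124.194


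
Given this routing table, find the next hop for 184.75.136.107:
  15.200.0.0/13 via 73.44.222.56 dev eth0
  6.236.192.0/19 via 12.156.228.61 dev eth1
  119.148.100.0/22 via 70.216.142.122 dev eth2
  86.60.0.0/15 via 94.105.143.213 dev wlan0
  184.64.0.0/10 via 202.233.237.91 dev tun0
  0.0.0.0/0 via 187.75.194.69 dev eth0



Longest prefix match for 184.75.136.107:
  /13 15.200.0.0: no
  /19 6.236.192.0: no
  /22 119.148.100.0: no
  /15 86.60.0.0: no
  /10 184.64.0.0: MATCH
  /0 0.0.0.0: MATCH
Selected: next-hop 202.233.237.91 via tun0 (matched /10)


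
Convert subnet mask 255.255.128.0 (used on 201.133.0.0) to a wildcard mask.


Subnet mask: 255.255.128.0
Wildcard = 255.255.255.255 - subnet mask
255 - 255 = 0
255 - 255 = 0
255 - 128 = 127
255 - 0 = 255
Wildcard: 0.0.127.255


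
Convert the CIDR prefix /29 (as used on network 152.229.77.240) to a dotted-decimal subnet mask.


/29 means 29 network bits, 3 host bits
Binary: 11111111111111111111111111111000
Mask: 255.255.255.248


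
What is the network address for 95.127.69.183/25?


IP:   01011111.01111111.01000101.10110111
Mask: 11111111.11111111.11111111.10000000
AND operation:
Net:  01011111.01111111.01000101.10000000
Network: 95.127.69.128/25


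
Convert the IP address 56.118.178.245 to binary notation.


56 = 00111000
118 = 01110110
178 = 10110010
245 = 11110101
Binary: 00111000.01110110.10110010.11110101


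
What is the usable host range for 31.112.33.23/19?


Network: 31.112.32.0
Broadcast: 31.112.63.255
First usable = network + 1
Last usable = broadcast - 1
Range: 31.112.32.1 to 31.112.63.254


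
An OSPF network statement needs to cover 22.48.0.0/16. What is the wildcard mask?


Subnet mask: 255.255.0.0
Wildcard = 255.255.255.255 - subnet mask
255 - 255 = 0
255 - 255 = 0
255 - 0 = 255
255 - 0 = 255
Wildcard: 0.0.255.255


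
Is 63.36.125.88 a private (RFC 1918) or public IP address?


RFC 1918 private ranges:
  10.0.0.0/8 (10.0.0.0 - 10.255.255.255)
  172.16.0.0/12 (172.16.0.0 - 172.31.255.255)
  192.168.0.0/16 (192.168.0.0 - 192.168.255.255)
Public (not in any RFC 1918 range)


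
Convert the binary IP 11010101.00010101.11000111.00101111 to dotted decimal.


11010101 = 213
00010101 = 21
11000111 = 199
00101111 = 47
IP: 213.21.199.47


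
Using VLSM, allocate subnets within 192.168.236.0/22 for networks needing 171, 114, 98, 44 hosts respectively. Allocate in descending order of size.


171 hosts -> /24 (254 usable): 192.168.236.0/24
114 hosts -> /25 (126 usable): 192.168.237.0/25
98 hosts -> /25 (126 usable): 192.168.237.128/25
44 hosts -> /26 (62 usable): 192.168.238.0/26
Allocation: 192.168.236.0/24 (171 hosts, 254 usable); 192.168.237.0/25 (114 hosts, 126 usable); 192.168.237.128/25 (98 hosts, 126 usable); 192.168.238.0/26 (44 hosts, 62 usable)


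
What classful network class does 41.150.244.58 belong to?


First octet: 41
Binary: 00101001
0xxxxxxx -> Class A (1-126)
Class A, default mask 255.0.0.0 (/8)


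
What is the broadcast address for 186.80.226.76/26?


Network: 186.80.226.64/26
Host bits = 6
Set all host bits to 1:
Broadcast: 186.80.226.127


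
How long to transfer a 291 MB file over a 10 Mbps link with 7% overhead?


Effective throughput = 10 * (1 - 7/100) = 9.3 Mbps
File size in Mb = 291 * 8 = 2328 Mb
Time = 2328 / 9.3
Time = 250.3226 seconds


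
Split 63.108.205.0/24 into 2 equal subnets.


New prefix = 24 + 1 = 25
Each subnet has 128 addresses
  63.108.205.0/25
  63.108.205.128/25
Subnets: 63.108.205.0/25, 63.108.205.128/25


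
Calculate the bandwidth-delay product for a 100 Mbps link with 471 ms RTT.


BDP = bandwidth * RTT
= 100 Mbps * 471 ms
= 100 * 1e6 * 471 / 1000 bits
= 47100000 bits
= 5887500 bytes
= 5749.5117 KB
BDP = 47100000 bits (5887500 bytes)


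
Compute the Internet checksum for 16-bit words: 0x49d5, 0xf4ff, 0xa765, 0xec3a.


Sum all words (with carry folding):
+ 0x49d5 = 0x49d5
+ 0xf4ff = 0x3ed5
+ 0xa765 = 0xe63a
+ 0xec3a = 0xd275
One's complement: ~0xd275
Checksum = 0x2d8a


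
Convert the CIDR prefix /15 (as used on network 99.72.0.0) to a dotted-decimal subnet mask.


/15 means 15 network bits, 17 host bits
Binary: 11111111111111100000000000000000
Mask: 255.254.0.0


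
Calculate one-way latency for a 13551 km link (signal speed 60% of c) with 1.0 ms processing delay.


Speed = 0.6 * 3e5 km/s = 180000 km/s
Propagation delay = 13551 / 180000 = 0.0753 s = 75.2833 ms
Processing delay = 1.0 ms
Total one-way latency = 76.2833 ms


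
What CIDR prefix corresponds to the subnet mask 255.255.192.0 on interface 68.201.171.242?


Binary: 11111111.11111111.11000000.00000000
Count leading 1s
Prefix: /18


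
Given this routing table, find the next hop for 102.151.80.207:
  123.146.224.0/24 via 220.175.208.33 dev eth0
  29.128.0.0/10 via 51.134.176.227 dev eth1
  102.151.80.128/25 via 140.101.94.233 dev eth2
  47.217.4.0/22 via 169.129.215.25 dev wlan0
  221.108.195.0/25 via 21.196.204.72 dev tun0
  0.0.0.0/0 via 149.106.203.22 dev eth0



Longest prefix match for 102.151.80.207:
  /24 123.146.224.0: no
  /10 29.128.0.0: no
  /25 102.151.80.128: MATCH
  /22 47.217.4.0: no
  /25 221.108.195.0: no
  /0 0.0.0.0: MATCH
Selected: next-hop 140.101.94.233 via eth2 (matched /25)


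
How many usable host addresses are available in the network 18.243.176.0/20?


Host bits = 32 - 20 = 12
Total addresses = 2^12 = 4096
Usable = total - 2 (network and broadcast)
Usable hosts: 4094


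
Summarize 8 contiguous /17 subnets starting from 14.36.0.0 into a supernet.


Original prefix: /17
Number of subnets: 8 = 2^3
New prefix = 17 - 3 = 14
Supernet: 14.36.0.0/14


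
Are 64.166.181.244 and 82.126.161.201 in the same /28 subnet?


Mask: 255.255.255.240
64.166.181.244 AND mask = 64.166.181.240
82.126.161.201 AND mask = 82.126.161.192
No, different subnets (64.166.181.240 vs 82.126.161.192)


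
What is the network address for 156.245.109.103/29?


IP:   10011100.11110101.01101101.01100111
Mask: 11111111.11111111.11111111.11111000
AND operation:
Net:  10011100.11110101.01101101.01100000
Network: 156.245.109.96/29


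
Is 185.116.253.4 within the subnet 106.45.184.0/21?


Subnet network: 106.45.184.0
Test IP AND mask: 185.116.248.0
No, 185.116.253.4 is not in 106.45.184.0/21


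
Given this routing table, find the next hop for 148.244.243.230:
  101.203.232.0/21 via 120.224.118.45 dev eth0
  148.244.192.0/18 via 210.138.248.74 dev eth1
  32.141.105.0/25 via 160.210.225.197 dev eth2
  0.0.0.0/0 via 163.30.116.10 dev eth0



Longest prefix match for 148.244.243.230:
  /21 101.203.232.0: no
  /18 148.244.192.0: MATCH
  /25 32.141.105.0: no
  /0 0.0.0.0: MATCH
Selected: next-hop 210.138.248.74 via eth1 (matched /18)


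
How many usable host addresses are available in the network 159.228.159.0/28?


Host bits = 32 - 28 = 4
Total addresses = 2^4 = 16
Usable = total - 2 (network and broadcast)
Usable hosts: 14


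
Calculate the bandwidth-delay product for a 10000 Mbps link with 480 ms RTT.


BDP = bandwidth * RTT
= 10000 Mbps * 480 ms
= 10000 * 1e6 * 480 / 1000 bits
= 4800000000 bits
= 600000000 bytes
= 585937.5 KB
BDP = 4800000000 bits (600000000 bytes)


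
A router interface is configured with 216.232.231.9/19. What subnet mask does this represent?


/19 means 19 network bits, 13 host bits
Binary: 11111111111111111110000000000000
Mask: 255.255.224.0


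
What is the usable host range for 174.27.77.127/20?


Network: 174.27.64.0
Broadcast: 174.27.79.255
First usable = network + 1
Last usable = broadcast - 1
Range: 174.27.64.1 to 174.27.79.254


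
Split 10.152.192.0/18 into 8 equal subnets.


New prefix = 18 + 3 = 21
Each subnet has 2048 addresses
  10.152.192.0/21
  10.152.200.0/21
  10.152.208.0/21
  10.152.216.0/21
  10.152.224.0/21
  10.152.232.0/21
  10.152.240.0/21
  10.152.248.0/21
Subnets: 10.152.192.0/21, 10.152.200.0/21, 10.152.208.0/21, 10.152.216.0/21, 10.152.224.0/21, 10.152.232.0/21, 10.152.240.0/21, 10.152.248.0/21


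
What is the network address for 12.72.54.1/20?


IP:   00001100.01001000.00110110.00000001
Mask: 11111111.11111111.11110000.00000000
AND operation:
Net:  00001100.01001000.00110000.00000000
Network: 12.72.48.0/20


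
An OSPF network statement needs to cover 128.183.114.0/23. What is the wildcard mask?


Subnet mask: 255.255.254.0
Wildcard = 255.255.255.255 - subnet mask
255 - 255 = 0
255 - 255 = 0
255 - 254 = 1
255 - 0 = 255
Wildcard: 0.0.1.255


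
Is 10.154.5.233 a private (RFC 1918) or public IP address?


RFC 1918 private ranges:
  10.0.0.0/8 (10.0.0.0 - 10.255.255.255)
  172.16.0.0/12 (172.16.0.0 - 172.31.255.255)
  192.168.0.0/16 (192.168.0.0 - 192.168.255.255)
Private (in 10.0.0.0/8)


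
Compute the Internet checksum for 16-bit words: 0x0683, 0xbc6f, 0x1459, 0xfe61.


Sum all words (with carry folding):
+ 0x0683 = 0x0683
+ 0xbc6f = 0xc2f2
+ 0x1459 = 0xd74b
+ 0xfe61 = 0xd5ad
One's complement: ~0xd5ad
Checksum = 0x2a52


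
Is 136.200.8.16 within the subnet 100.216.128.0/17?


Subnet network: 100.216.128.0
Test IP AND mask: 136.200.0.0
No, 136.200.8.16 is not in 100.216.128.0/17


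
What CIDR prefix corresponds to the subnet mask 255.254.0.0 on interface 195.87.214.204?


Binary: 11111111.11111110.00000000.00000000
Count leading 1s
Prefix: /15


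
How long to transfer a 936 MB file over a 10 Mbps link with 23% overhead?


Effective throughput = 10 * (1 - 23/100) = 7.7 Mbps
File size in Mb = 936 * 8 = 7488 Mb
Time = 7488 / 7.7
Time = 972.4675 seconds


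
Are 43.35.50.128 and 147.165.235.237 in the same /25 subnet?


Mask: 255.255.255.128
43.35.50.128 AND mask = 43.35.50.128
147.165.235.237 AND mask = 147.165.235.128
No, different subnets (43.35.50.128 vs 147.165.235.128)


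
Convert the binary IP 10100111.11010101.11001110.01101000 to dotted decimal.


10100111 = 167
11010101 = 213
11001110 = 206
01101000 = 104
IP: 167.213.206.104


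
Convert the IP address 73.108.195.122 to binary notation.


73 = 01001001
108 = 01101100
195 = 11000011
122 = 01111010
Binary: 01001001.01101100.11000011.01111010


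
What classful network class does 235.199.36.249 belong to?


First octet: 235
Binary: 11101011
1110xxxx -> Class D (224-239)
Class D (multicast), default mask N/A


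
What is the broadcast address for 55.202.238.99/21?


Network: 55.202.232.0/21
Host bits = 11
Set all host bits to 1:
Broadcast: 55.202.239.255


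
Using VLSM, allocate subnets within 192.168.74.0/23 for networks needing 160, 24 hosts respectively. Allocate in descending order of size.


160 hosts -> /24 (254 usable): 192.168.74.0/24
24 hosts -> /27 (30 usable): 192.168.75.0/27
Allocation: 192.168.74.0/24 (160 hosts, 254 usable); 192.168.75.0/27 (24 hosts, 30 usable)


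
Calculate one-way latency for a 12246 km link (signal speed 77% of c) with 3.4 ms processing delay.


Speed = 0.77 * 3e5 km/s = 231000 km/s
Propagation delay = 12246 / 231000 = 0.053 s = 53.013 ms
Processing delay = 3.4 ms
Total one-way latency = 56.413 ms


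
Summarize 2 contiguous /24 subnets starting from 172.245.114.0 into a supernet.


Original prefix: /24
Number of subnets: 2 = 2^1
New prefix = 24 - 1 = 23
Supernet: 172.245.114.0/23


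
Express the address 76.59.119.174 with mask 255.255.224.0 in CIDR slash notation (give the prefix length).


Binary: 11111111.11111111.11100000.00000000
Count leading 1s
Prefix: /19


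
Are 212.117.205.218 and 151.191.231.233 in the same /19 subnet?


Mask: 255.255.224.0
212.117.205.218 AND mask = 212.117.192.0
151.191.231.233 AND mask = 151.191.224.0
No, different subnets (212.117.192.0 vs 151.191.224.0)


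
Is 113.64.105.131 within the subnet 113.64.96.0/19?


Subnet network: 113.64.96.0
Test IP AND mask: 113.64.96.0
Yes, 113.64.105.131 is in 113.64.96.0/19


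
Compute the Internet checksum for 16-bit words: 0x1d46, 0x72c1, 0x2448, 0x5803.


Sum all words (with carry folding):
+ 0x1d46 = 0x1d46
+ 0x72c1 = 0x9007
+ 0x2448 = 0xb44f
+ 0x5803 = 0x0c53
One's complement: ~0x0c53
Checksum = 0xf3ac


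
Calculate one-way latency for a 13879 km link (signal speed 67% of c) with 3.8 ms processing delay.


Speed = 0.67 * 3e5 km/s = 201000 km/s
Propagation delay = 13879 / 201000 = 0.069 s = 69.0498 ms
Processing delay = 3.8 ms
Total one-way latency = 72.8498 ms


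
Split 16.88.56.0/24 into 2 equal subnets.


New prefix = 24 + 1 = 25
Each subnet has 128 addresses
  16.88.56.0/25
  16.88.56.128/25
Subnets: 16.88.56.0/25, 16.88.56.128/25


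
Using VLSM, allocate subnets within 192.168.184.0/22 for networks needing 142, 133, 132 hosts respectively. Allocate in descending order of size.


142 hosts -> /24 (254 usable): 192.168.184.0/24
133 hosts -> /24 (254 usable): 192.168.185.0/24
132 hosts -> /24 (254 usable): 192.168.186.0/24
Allocation: 192.168.184.0/24 (142 hosts, 254 usable); 192.168.185.0/24 (133 hosts, 254 usable); 192.168.186.0/24 (132 hosts, 254 usable)


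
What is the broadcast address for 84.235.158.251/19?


Network: 84.235.128.0/19
Host bits = 13
Set all host bits to 1:
Broadcast: 84.235.159.255


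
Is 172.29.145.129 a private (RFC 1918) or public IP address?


RFC 1918 private ranges:
  10.0.0.0/8 (10.0.0.0 - 10.255.255.255)
  172.16.0.0/12 (172.16.0.0 - 172.31.255.255)
  192.168.0.0/16 (192.168.0.0 - 192.168.255.255)
Private (in 172.16.0.0/12)


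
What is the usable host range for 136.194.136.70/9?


Network: 136.128.0.0
Broadcast: 136.255.255.255
First usable = network + 1
Last usable = broadcast - 1
Range: 136.128.0.1 to 136.255.255.254


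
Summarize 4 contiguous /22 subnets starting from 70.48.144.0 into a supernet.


Original prefix: /22
Number of subnets: 4 = 2^2
New prefix = 22 - 2 = 20
Supernet: 70.48.144.0/20


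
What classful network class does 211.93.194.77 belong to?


First octet: 211
Binary: 11010011
110xxxxx -> Class C (192-223)
Class C, default mask 255.255.255.0 (/24)


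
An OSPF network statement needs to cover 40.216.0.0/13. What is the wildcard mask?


Subnet mask: 255.248.0.0
Wildcard = 255.255.255.255 - subnet mask
255 - 255 = 0
255 - 248 = 7
255 - 0 = 255
255 - 0 = 255
Wildcard: 0.7.255.255


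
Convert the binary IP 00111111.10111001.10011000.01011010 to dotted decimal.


00111111 = 63
10111001 = 185
10011000 = 152
01011010 = 90
IP: 63.185.152.90


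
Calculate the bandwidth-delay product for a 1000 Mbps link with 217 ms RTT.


BDP = bandwidth * RTT
= 1000 Mbps * 217 ms
= 1000 * 1e6 * 217 / 1000 bits
= 217000000 bits
= 27125000 bytes
= 26489.2578 KB
BDP = 217000000 bits (27125000 bytes)


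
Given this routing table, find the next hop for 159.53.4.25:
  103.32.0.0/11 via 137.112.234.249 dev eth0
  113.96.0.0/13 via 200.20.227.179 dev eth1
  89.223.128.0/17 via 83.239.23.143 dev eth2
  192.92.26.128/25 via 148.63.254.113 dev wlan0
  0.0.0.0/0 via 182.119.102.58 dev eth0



Longest prefix match for 159.53.4.25:
  /11 103.32.0.0: no
  /13 113.96.0.0: no
  /17 89.223.128.0: no
  /25 192.92.26.128: no
  /0 0.0.0.0: MATCH
Selected: next-hop 182.119.102.58 via eth0 (matched /0)


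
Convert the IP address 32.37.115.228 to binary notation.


32 = 00100000
37 = 00100101
115 = 01110011
228 = 11100100
Binary: 00100000.00100101.01110011.11100100


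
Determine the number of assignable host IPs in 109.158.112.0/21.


Host bits = 32 - 21 = 11
Total addresses = 2^11 = 2048
Usable = total - 2 (network and broadcast)
Usable hosts: 2046


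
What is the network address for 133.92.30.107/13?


IP:   10000101.01011100.00011110.01101011
Mask: 11111111.11111000.00000000.00000000
AND operation:
Net:  10000101.01011000.00000000.00000000
Network: 133.88.0.0/13


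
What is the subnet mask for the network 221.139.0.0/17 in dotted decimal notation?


/17 means 17 network bits, 15 host bits
Binary: 11111111111111111000000000000000
Mask: 255.255.128.0


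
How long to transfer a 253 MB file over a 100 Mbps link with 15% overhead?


Effective throughput = 100 * (1 - 15/100) = 85 Mbps
File size in Mb = 253 * 8 = 2024 Mb
Time = 2024 / 85
Time = 23.8118 seconds
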